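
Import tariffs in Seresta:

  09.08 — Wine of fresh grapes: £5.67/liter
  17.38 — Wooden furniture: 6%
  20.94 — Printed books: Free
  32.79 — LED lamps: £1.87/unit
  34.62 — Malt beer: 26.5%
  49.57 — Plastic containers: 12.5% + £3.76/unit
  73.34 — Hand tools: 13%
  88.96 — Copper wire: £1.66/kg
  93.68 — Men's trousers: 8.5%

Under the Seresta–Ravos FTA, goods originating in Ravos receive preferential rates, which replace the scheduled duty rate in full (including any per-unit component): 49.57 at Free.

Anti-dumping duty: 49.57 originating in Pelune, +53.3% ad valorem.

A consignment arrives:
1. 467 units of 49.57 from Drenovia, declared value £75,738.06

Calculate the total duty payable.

£11,223.18

Line 1 (49.57, Drenovia, 467 units, £75,738.06):
Base rate for 49.57 is 12.5% + £3.76/unit.
49.57 has an FTA preferential rate, but origin Drenovia is not Ravos; base rate stands.
The additional-duty order on 49.57 targets Pelune, not Drenovia; it does not apply.
Duty = £75,738.06 × 12.5% + 467 × £3.76 = £11,223.18.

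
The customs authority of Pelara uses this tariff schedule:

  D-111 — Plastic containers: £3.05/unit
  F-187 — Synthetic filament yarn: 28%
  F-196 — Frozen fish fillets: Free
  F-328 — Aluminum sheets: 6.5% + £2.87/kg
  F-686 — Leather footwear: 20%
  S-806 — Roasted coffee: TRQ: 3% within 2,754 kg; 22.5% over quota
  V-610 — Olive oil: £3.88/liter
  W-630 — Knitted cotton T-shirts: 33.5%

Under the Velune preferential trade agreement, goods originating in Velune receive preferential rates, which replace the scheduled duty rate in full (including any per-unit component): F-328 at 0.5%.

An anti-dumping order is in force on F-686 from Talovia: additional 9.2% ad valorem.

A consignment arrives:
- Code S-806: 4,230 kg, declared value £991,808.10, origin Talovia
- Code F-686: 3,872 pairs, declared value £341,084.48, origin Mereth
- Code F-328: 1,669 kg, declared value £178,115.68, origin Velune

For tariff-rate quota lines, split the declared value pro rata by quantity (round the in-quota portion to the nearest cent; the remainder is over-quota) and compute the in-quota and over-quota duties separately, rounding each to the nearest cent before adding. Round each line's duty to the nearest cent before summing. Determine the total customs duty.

Line 1 (S-806, Talovia, 4,230 kg, £991,808.10):
Code S-806 is under a tariff-rate quota (threshold 2,754 kg). In-quota: 2,754 kg at 3%; over-quota: 1,476 kg at 22.5%.
Pro-rata value split: in-quota = £991,808.10 × 2,754/4,230 = £645,730.38; over-quota = £991,808.10 − £645,730.38 = £346,077.72.
In-quota duty = £645,730.38 × 3% = £19,371.91. Over-quota duty = £346,077.72 × 22.5% = £77,867.49.
Line duty = £19,371.91 + £77,867.49 = £97,239.40.
Line 2 (F-686, Mereth, 3,872 pairs, £341,084.48):
Base rate for F-686 is 20%.
The additional-duty order on F-686 targets Talovia, not Mereth; it does not apply.
Duty = £341,084.48 × 20% = £68,216.90.
Line 3 (F-328, Velune, 1,669 kg, £178,115.68):
Base rate for F-328 is 6.5% + £2.87/kg.
Origin Velune qualifies under the Pelara–Velune agreement and F-328 is covered: preferential rate 0.5% applies instead.
Duty = £178,115.68 × 0.5% = £890.58.
Total = £97,239.40 + £68,216.90 + £890.58 = £166,346.88.

£166,346.88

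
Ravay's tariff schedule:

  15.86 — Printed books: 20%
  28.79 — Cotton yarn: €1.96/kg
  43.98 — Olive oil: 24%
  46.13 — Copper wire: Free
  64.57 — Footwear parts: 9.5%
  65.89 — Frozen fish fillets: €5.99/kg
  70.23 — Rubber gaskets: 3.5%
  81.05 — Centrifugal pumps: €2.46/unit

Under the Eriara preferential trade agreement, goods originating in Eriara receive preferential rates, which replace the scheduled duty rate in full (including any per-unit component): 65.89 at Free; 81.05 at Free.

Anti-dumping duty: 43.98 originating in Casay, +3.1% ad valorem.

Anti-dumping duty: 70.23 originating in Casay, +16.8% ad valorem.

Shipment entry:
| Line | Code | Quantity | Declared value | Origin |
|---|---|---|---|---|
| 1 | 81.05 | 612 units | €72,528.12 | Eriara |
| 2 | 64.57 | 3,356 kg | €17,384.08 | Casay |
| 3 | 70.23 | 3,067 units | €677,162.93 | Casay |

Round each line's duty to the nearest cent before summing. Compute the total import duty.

€139,115.56

Line 1 (81.05, Eriara, 612 units, €72,528.12):
Base rate for 81.05 is €2.46/unit.
Origin Eriara qualifies under the Ravay–Eriara agreement and 81.05 is covered: preferential rate Free applies instead.
Duty = €72,528.12 × 0% = €0.00.
Line 2 (64.57, Casay, 3,356 kg, €17,384.08):
Base rate for 64.57 is 9.5%.
Duty = €17,384.08 × 9.5% = €1,651.49.
Line 3 (70.23, Casay, 3,067 units, €677,162.93):
Base rate for 70.23 is 3.5%.
Additional duty on 70.23 from Casay: +16.8%. Applied ad valorem rate: 3.5% + 16.8% = 20.3%.
Duty = €677,162.93 × 20.3% = €137,464.07.
Total = €0.00 + €1,651.49 + €137,464.07 = €139,115.56.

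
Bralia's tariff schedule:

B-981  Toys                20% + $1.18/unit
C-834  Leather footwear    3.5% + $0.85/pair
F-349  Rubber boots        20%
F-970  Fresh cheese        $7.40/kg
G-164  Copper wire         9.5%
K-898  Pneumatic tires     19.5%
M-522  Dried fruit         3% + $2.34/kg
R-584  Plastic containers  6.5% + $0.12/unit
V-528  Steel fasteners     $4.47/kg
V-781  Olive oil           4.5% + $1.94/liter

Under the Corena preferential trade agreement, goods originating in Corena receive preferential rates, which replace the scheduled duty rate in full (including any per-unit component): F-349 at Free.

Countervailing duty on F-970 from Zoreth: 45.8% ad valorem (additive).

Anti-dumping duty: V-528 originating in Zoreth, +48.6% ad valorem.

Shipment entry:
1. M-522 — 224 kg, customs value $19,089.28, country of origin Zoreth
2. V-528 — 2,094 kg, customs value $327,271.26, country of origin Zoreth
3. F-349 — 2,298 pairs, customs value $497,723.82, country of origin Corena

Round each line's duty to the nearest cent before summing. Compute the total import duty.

Line 1 (M-522, Zoreth, 224 kg, $19,089.28):
Base rate for M-522 is 3% + $2.34/kg.
Duty = $19,089.28 × 3% + 224 × $2.34 = $1,096.84.
Line 2 (V-528, Zoreth, 2,094 kg, $327,271.26):
Base rate for V-528 is $4.47/kg.
Additional duty on V-528 from Zoreth: +48.6% ad valorem. Applied ad valorem rate = 48.6%.
Duty = $327,271.26 × 48.6% + 2,094 × $4.47 = $168,414.01.
Line 3 (F-349, Corena, 2,298 pairs, $497,723.82):
Base rate for F-349 is 20%.
Origin Corena qualifies under the Bralia–Corena agreement and F-349 is covered: preferential rate Free applies instead.
Duty = $497,723.82 × 0% = $0.00.
Total = $1,096.84 + $168,414.01 + $0.00 = $169,510.85.

$169,510.85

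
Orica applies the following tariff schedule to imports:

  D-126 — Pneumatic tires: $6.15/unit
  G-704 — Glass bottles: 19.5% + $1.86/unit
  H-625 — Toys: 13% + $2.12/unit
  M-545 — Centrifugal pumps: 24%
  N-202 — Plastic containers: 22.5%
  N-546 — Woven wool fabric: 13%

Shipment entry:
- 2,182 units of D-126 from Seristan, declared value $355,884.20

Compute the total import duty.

Line 1 (D-126, Seristan, 2,182 units, $355,884.20):
Base rate for D-126 is $6.15/unit.
Duty = 2,182 × $6.15 = $13,419.30.

$13,419.30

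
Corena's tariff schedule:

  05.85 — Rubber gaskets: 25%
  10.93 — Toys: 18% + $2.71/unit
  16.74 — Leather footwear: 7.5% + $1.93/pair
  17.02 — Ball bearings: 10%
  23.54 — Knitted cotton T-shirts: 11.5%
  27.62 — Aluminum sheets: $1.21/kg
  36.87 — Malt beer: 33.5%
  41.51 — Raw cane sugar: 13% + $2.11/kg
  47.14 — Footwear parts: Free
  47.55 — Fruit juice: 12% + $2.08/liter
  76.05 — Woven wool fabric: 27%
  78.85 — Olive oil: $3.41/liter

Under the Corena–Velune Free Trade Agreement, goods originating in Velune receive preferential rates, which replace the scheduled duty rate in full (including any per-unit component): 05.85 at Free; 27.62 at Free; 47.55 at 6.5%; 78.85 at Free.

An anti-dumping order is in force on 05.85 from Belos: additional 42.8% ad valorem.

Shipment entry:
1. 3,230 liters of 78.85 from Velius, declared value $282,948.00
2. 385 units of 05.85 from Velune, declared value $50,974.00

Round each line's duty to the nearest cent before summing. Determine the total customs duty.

Line 1 (78.85, Velius, 3,230 liters, $282,948.00):
Base rate for 78.85 is $3.41/liter.
78.85 has an FTA preferential rate, but origin Velius is not Velune; base rate stands.
Duty = 3,230 × $3.41 = $11,014.30.
Line 2 (05.85, Velune, 385 units, $50,974.00):
Base rate for 05.85 is 25%.
Origin Velune qualifies under the Corena–Velune agreement and 05.85 is covered: preferential rate Free applies instead.
The additional-duty order on 05.85 targets Belos, not Velune; it does not apply.
Duty = $50,974.00 × 0% = $0.00.
Total = $11,014.30 + $0.00 = $11,014.30.

$11,014.30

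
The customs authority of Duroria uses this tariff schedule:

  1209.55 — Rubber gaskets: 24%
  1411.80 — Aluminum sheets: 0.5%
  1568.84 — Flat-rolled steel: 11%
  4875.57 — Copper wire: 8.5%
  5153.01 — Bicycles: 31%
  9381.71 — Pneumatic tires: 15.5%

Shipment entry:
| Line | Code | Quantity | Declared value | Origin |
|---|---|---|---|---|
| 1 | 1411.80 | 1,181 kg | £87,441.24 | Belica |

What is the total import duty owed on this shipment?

Line 1 (1411.80, Belica, 1,181 kg, £87,441.24):
Base rate for 1411.80 is 0.5%.
Duty = £87,441.24 × 0.5% = £437.21.

£437.21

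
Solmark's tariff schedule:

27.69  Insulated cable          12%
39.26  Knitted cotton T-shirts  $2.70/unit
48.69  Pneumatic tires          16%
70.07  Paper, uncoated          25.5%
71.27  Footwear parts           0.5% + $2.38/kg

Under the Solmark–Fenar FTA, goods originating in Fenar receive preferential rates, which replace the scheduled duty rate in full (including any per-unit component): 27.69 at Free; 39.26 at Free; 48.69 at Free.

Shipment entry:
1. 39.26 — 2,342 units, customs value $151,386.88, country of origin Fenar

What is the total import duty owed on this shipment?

Line 1 (39.26, Fenar, 2,342 units, $151,386.88):
Base rate for 39.26 is $2.70/unit.
Origin Fenar qualifies under the Solmark–Fenar agreement and 39.26 is covered: preferential rate Free applies instead.
Duty = $151,386.88 × 0% = $0.00.

$0.00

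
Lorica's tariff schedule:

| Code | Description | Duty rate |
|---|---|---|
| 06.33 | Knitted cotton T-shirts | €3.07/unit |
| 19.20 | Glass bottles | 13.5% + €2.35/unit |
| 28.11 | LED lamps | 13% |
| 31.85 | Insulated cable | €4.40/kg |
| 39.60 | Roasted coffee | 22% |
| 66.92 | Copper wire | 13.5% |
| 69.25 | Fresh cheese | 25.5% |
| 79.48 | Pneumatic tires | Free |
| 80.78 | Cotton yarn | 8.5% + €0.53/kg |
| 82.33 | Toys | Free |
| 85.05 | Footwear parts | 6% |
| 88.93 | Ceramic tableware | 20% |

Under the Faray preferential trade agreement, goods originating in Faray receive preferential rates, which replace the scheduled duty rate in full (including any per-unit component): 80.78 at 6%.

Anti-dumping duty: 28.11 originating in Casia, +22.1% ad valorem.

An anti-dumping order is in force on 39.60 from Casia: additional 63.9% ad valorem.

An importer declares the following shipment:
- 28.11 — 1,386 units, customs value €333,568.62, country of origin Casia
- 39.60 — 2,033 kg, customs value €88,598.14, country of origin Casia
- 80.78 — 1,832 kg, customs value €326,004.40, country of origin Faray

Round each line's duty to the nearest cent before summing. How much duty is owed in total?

€212,748.65

Line 1 (28.11, Casia, 1,386 units, €333,568.62):
Base rate for 28.11 is 13%.
Additional duty on 28.11 from Casia: +22.1%. Applied ad valorem rate: 13% + 22.1% = 35.1%.
Duty = €333,568.62 × 35.1% = €117,082.59.
Line 2 (39.60, Casia, 2,033 kg, €88,598.14):
Base rate for 39.60 is 22%.
Additional duty on 39.60 from Casia: +63.9%. Applied ad valorem rate: 22% + 63.9% = 85.9%.
Duty = €88,598.14 × 85.9% = €76,105.80.
Line 3 (80.78, Faray, 1,832 kg, €326,004.40):
Base rate for 80.78 is 8.5% + €0.53/kg.
Origin Faray qualifies under the Lorica–Faray agreement and 80.78 is covered: preferential rate 6% applies instead.
Duty = €326,004.40 × 6% = €19,560.26.
Total = €117,082.59 + €76,105.80 + €19,560.26 = €212,748.65.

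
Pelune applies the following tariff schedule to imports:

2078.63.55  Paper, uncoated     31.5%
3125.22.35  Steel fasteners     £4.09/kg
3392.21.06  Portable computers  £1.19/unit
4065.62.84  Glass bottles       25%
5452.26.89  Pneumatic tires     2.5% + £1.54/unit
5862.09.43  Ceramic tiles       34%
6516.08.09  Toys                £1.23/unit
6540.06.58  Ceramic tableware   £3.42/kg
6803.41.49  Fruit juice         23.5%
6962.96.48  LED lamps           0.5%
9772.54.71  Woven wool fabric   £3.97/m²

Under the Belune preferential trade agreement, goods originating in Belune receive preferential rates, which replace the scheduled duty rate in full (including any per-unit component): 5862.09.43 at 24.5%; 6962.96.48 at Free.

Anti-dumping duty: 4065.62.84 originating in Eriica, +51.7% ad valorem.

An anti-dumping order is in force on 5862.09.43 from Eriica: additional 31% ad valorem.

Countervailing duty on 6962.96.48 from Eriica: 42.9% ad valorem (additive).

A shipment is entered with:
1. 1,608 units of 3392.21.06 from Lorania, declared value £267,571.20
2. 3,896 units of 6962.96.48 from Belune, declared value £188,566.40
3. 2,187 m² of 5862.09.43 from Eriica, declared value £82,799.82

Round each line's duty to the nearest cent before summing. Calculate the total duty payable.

£55,733.40

Line 1 (3392.21.06, Lorania, 1,608 units, £267,571.20):
Base rate for 3392.21.06 is £1.19/unit.
Duty = 1,608 × £1.19 = £1,913.52.
Line 2 (6962.96.48, Belune, 3,896 units, £188,566.40):
Base rate for 6962.96.48 is 0.5%.
Origin Belune qualifies under the Pelune–Belune agreement and 6962.96.48 is covered: preferential rate Free applies instead.
The additional-duty order on 6962.96.48 targets Eriica, not Belune; it does not apply.
Duty = £188,566.40 × 0% = £0.00.
Line 3 (5862.09.43, Eriica, 2,187 m², £82,799.82):
Base rate for 5862.09.43 is 34%.
5862.09.43 has an FTA preferential rate, but origin Eriica is not Belune; base rate stands.
Additional duty on 5862.09.43 from Eriica: +31%. Applied ad valorem rate: 34% + 31% = 65%.
Duty = £82,799.82 × 65% = £53,819.88.
Total = £1,913.52 + £0.00 + £53,819.88 = £55,733.40.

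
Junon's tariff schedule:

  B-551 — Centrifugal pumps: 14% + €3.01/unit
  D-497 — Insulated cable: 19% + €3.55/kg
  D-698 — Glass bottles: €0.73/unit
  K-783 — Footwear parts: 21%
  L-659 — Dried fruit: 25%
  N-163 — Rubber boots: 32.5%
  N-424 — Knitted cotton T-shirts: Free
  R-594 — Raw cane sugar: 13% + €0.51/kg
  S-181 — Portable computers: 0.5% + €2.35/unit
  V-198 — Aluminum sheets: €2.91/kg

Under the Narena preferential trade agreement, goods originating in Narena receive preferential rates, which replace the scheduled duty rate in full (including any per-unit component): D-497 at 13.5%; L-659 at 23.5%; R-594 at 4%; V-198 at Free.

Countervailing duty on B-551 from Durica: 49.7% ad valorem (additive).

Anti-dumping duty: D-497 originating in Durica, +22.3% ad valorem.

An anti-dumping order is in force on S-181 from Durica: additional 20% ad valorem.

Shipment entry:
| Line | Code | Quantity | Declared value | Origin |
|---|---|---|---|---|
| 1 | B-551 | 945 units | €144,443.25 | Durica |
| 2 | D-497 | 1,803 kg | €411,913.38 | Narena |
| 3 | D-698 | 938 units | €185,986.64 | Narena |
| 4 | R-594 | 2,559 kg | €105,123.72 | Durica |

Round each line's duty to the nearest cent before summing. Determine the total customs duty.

€166,119.02

Line 1 (B-551, Durica, 945 units, €144,443.25):
Base rate for B-551 is 14% + €3.01/unit.
Additional duty on B-551 from Durica: +49.7%. Applied ad valorem rate: 14% + 49.7% = 63.7%.
Duty = €144,443.25 × 63.7% + 945 × €3.01 = €94,854.80.
Line 2 (D-497, Narena, 1,803 kg, €411,913.38):
Base rate for D-497 is 19% + €3.55/kg.
Origin Narena qualifies under the Junon–Narena agreement and D-497 is covered: preferential rate 13.5% applies instead.
The additional-duty order on D-497 targets Durica, not Narena; it does not apply.
Duty = €411,913.38 × 13.5% = €55,608.31.
Line 3 (D-698, Narena, 938 units, €185,986.64):
Base rate for D-698 is €0.73/unit.
Origin Narena is the FTA partner but D-698 is not on the preference list; base rate stands.
Duty = 938 × €0.73 = €684.74.
Line 4 (R-594, Durica, 2,559 kg, €105,123.72):
Base rate for R-594 is 13% + €0.51/kg.
R-594 has an FTA preferential rate, but origin Durica is not Narena; base rate stands.
Duty = €105,123.72 × 13% + 2,559 × €0.51 = €14,971.17.
Total = €94,854.80 + €55,608.31 + €684.74 + €14,971.17 = €166,119.02.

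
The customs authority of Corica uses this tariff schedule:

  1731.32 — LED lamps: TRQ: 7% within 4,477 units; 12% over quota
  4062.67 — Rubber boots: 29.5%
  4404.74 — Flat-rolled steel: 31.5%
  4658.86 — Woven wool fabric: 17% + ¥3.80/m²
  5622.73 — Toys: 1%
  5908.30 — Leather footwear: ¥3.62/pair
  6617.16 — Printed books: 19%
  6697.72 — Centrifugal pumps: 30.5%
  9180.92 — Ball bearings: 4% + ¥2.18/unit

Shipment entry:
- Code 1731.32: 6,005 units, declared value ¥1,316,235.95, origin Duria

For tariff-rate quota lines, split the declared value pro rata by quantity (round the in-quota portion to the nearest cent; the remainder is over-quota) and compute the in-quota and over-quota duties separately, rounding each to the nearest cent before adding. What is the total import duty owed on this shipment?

Line 1 (1731.32, Duria, 6,005 units, ¥1,316,235.95):
Code 1731.32 is under a tariff-rate quota (threshold 4,477 units). In-quota: 4,477 units at 7%; over-quota: 1,528 units at 12%.
Pro-rata value split: in-quota = ¥1,316,235.95 × 4,477/6,005 = ¥981,313.63; over-quota = ¥1,316,235.95 − ¥981,313.63 = ¥334,922.32.
In-quota duty = ¥981,313.63 × 7% = ¥68,691.95. Over-quota duty = ¥334,922.32 × 12% = ¥40,190.68.
Line duty = ¥68,691.95 + ¥40,190.68 = ¥108,882.63.

¥108,882.63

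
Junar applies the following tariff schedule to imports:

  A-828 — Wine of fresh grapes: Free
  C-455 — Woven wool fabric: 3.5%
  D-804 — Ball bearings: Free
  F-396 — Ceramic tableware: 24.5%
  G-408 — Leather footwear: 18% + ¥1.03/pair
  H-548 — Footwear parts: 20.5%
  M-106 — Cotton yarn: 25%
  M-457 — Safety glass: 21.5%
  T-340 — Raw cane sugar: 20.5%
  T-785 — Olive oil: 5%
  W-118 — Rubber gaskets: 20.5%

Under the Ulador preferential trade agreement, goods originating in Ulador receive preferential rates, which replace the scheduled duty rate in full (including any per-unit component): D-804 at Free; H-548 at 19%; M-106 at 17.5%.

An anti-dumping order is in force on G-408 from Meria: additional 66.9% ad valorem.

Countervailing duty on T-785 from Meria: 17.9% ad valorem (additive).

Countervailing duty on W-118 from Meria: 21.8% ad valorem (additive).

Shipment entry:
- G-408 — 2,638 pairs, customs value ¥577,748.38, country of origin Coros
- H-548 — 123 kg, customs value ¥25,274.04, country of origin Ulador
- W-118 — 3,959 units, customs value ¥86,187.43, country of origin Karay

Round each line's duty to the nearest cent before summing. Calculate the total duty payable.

Line 1 (G-408, Coros, 2,638 pairs, ¥577,748.38):
Base rate for G-408 is 18% + ¥1.03/pair.
The additional-duty order on G-408 targets Meria, not Coros; it does not apply.
Duty = ¥577,748.38 × 18% + 2,638 × ¥1.03 = ¥106,711.85.
Line 2 (H-548, Ulador, 123 kg, ¥25,274.04):
Base rate for H-548 is 20.5%.
Origin Ulador qualifies under the Junar–Ulador agreement and H-548 is covered: preferential rate 19% applies instead.
Duty = ¥25,274.04 × 19% = ¥4,802.07.
Line 3 (W-118, Karay, 3,959 units, ¥86,187.43):
Base rate for W-118 is 20.5%.
The additional-duty order on W-118 targets Meria, not Karay; it does not apply.
Duty = ¥86,187.43 × 20.5% = ¥17,668.42.
Total = ¥106,711.85 + ¥4,802.07 + ¥17,668.42 = ¥129,182.34.

¥129,182.34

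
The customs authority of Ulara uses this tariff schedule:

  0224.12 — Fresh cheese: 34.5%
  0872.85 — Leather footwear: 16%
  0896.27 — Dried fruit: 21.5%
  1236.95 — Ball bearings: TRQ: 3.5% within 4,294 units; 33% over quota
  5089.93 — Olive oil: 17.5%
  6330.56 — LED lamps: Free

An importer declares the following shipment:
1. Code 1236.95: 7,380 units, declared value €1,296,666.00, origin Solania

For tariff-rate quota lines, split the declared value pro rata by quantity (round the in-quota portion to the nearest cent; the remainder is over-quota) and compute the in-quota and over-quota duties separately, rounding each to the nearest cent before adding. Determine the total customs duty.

€205,335.32

Line 1 (1236.95, Solania, 7,380 units, €1,296,666.00):
Code 1236.95 is under a tariff-rate quota (threshold 4,294 units). In-quota: 4,294 units at 3.5%; over-quota: 3,086 units at 33%.
Pro-rata value split: in-quota = €1,296,666.00 × 4,294/7,380 = €754,455.80; over-quota = €1,296,666.00 − €754,455.80 = €542,210.20.
In-quota duty = €754,455.80 × 3.5% = €26,405.95. Over-quota duty = €542,210.20 × 33% = €178,929.37.
Line duty = €26,405.95 + €178,929.37 = €205,335.32.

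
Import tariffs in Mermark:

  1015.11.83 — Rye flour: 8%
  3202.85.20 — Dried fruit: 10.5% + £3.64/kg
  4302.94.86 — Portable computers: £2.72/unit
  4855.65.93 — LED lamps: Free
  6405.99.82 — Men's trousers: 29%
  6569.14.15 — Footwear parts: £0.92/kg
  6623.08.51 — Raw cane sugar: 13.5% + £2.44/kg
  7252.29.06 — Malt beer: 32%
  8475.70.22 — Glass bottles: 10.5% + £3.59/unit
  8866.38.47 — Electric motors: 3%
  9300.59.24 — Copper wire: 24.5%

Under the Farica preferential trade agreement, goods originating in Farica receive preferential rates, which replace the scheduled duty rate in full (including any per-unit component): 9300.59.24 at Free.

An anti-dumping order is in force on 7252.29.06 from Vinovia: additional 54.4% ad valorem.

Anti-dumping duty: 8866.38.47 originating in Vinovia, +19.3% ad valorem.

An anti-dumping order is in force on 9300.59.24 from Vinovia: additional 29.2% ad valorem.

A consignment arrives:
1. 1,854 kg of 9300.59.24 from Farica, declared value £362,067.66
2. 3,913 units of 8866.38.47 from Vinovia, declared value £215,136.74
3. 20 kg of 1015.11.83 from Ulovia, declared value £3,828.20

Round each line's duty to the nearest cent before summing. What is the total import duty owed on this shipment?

Line 1 (9300.59.24, Farica, 1,854 kg, £362,067.66):
Base rate for 9300.59.24 is 24.5%.
Origin Farica qualifies under the Mermark–Farica agreement and 9300.59.24 is covered: preferential rate Free applies instead.
The additional-duty order on 9300.59.24 targets Vinovia, not Farica; it does not apply.
Duty = £362,067.66 × 0% = £0.00.
Line 2 (8866.38.47, Vinovia, 3,913 units, £215,136.74):
Base rate for 8866.38.47 is 3%.
Additional duty on 8866.38.47 from Vinovia: +19.3%. Applied ad valorem rate: 3% + 19.3% = 22.3%.
Duty = £215,136.74 × 22.3% = £47,975.49.
Line 3 (1015.11.83, Ulovia, 20 kg, £3,828.20):
Base rate for 1015.11.83 is 8%.
Duty = £3,828.20 × 8% = £306.26.
Total = £0.00 + £47,975.49 + £306.26 = £48,281.75.

£48,281.75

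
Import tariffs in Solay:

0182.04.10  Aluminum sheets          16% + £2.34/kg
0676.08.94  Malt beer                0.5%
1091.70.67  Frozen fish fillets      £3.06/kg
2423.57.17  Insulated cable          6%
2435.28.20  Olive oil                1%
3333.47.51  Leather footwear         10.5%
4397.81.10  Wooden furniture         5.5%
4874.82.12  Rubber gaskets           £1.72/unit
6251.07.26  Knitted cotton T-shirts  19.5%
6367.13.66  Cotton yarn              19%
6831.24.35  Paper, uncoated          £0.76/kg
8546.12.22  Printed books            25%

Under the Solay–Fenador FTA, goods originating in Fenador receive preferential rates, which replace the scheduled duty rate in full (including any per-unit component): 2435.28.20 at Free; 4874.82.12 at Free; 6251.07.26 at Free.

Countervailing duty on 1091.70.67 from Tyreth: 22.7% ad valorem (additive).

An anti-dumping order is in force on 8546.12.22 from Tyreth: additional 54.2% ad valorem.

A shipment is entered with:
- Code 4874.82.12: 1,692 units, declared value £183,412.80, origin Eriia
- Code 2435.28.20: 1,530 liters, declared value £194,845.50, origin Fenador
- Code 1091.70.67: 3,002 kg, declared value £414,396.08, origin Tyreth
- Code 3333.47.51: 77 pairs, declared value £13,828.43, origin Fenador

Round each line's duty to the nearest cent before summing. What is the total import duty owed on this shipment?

£107,616.26

Line 1 (4874.82.12, Eriia, 1,692 units, £183,412.80):
Base rate for 4874.82.12 is £1.72/unit.
4874.82.12 has an FTA preferential rate, but origin Eriia is not Fenador; base rate stands.
Duty = 1,692 × £1.72 = £2,910.24.
Line 2 (2435.28.20, Fenador, 1,530 liters, £194,845.50):
Base rate for 2435.28.20 is 1%.
Origin Fenador qualifies under the Solay–Fenador agreement and 2435.28.20 is covered: preferential rate Free applies instead.
Duty = £194,845.50 × 0% = £0.00.
Line 3 (1091.70.67, Tyreth, 3,002 kg, £414,396.08):
Base rate for 1091.70.67 is £3.06/kg.
Additional duty on 1091.70.67 from Tyreth: +22.7% ad valorem. Applied ad valorem rate = 22.7%.
Duty = £414,396.08 × 22.7% + 3,002 × £3.06 = £103,254.03.
Line 4 (3333.47.51, Fenador, 77 pairs, £13,828.43):
Base rate for 3333.47.51 is 10.5%.
Origin Fenador is the FTA partner but 3333.47.51 is not on the preference list; base rate stands.
Duty = £13,828.43 × 10.5% = £1,451.99.
Total = £2,910.24 + £0.00 + £103,254.03 + £1,451.99 = £107,616.26.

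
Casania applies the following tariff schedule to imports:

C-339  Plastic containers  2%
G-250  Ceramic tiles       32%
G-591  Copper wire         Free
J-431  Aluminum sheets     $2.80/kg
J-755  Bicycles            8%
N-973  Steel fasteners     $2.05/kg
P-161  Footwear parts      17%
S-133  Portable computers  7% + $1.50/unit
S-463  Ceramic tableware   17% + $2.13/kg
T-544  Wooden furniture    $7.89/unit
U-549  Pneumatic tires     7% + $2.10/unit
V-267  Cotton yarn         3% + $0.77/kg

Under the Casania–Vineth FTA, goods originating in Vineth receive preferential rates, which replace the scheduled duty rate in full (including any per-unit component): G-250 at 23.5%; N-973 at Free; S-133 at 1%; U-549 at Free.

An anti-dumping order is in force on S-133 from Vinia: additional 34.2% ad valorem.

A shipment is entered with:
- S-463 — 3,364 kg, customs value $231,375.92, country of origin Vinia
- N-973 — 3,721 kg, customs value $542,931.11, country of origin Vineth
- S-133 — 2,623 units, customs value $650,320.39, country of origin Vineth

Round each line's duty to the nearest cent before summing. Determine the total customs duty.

Line 1 (S-463, Vinia, 3,364 kg, $231,375.92):
Base rate for S-463 is 17% + $2.13/kg.
Duty = $231,375.92 × 17% + 3,364 × $2.13 = $46,499.23.
Line 2 (N-973, Vineth, 3,721 kg, $542,931.11):
Base rate for N-973 is $2.05/kg.
Origin Vineth qualifies under the Casania–Vineth agreement and N-973 is covered: preferential rate Free applies instead.
Duty = $542,931.11 × 0% = $0.00.
Line 3 (S-133, Vineth, 2,623 units, $650,320.39):
Base rate for S-133 is 7% + $1.50/unit.
Origin Vineth qualifies under the Casania–Vineth agreement and S-133 is covered: preferential rate 1% applies instead.
The additional-duty order on S-133 targets Vinia, not Vineth; it does not apply.
Duty = $650,320.39 × 1% = $6,503.20.
Total = $46,499.23 + $0.00 + $6,503.20 = $53,002.43.

$53,002.43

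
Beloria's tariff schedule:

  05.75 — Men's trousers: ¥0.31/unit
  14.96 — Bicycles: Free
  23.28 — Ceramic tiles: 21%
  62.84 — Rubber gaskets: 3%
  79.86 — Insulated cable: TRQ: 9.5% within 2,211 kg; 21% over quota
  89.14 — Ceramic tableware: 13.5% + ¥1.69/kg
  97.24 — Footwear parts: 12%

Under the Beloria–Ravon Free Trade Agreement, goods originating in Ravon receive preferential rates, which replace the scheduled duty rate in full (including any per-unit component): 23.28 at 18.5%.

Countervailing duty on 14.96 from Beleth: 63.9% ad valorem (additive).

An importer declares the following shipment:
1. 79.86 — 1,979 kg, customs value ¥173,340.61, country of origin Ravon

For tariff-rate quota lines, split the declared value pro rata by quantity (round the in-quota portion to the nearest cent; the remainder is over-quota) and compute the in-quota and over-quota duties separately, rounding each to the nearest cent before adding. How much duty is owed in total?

¥16,467.36

Line 1 (79.86, Ravon, 1,979 kg, ¥173,340.61):
Code 79.86 is under a tariff-rate quota (threshold 2,211 kg). Quantity 1,979 kg is within the quota, so the in-quota rate 9.5% applies to the full value.
Duty = ¥173,340.61 × 9.5% = ¥16,467.36.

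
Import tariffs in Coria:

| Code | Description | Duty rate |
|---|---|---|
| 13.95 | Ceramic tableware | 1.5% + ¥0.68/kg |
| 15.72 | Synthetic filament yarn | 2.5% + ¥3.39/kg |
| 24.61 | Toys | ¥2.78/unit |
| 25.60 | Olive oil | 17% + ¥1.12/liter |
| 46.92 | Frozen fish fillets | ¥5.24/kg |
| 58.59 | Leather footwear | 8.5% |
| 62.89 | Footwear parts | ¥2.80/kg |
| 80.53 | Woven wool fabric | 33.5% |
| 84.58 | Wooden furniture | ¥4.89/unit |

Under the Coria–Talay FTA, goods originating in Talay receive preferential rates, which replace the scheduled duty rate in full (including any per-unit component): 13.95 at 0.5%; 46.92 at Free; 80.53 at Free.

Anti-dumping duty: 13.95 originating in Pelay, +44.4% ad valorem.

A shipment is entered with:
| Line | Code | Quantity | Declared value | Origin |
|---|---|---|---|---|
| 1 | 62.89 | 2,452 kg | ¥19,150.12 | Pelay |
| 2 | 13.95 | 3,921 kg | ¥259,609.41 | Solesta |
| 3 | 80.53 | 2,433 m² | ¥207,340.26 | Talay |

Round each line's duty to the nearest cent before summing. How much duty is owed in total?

¥13,426.02

Line 1 (62.89, Pelay, 2,452 kg, ¥19,150.12):
Base rate for 62.89 is ¥2.80/kg.
Duty = 2,452 × ¥2.80 = ¥6,865.60.
Line 2 (13.95, Solesta, 3,921 kg, ¥259,609.41):
Base rate for 13.95 is 1.5% + ¥0.68/kg.
13.95 has an FTA preferential rate, but origin Solesta is not Talay; base rate stands.
The additional-duty order on 13.95 targets Pelay, not Solesta; it does not apply.
Duty = ¥259,609.41 × 1.5% + 3,921 × ¥0.68 = ¥6,560.42.
Line 3 (80.53, Talay, 2,433 m², ¥207,340.26):
Base rate for 80.53 is 33.5%.
Origin Talay qualifies under the Coria–Talay agreement and 80.53 is covered: preferential rate Free applies instead.
Duty = ¥207,340.26 × 0% = ¥0.00.
Total = ¥6,865.60 + ¥6,560.42 + ¥0.00 = ¥13,426.02.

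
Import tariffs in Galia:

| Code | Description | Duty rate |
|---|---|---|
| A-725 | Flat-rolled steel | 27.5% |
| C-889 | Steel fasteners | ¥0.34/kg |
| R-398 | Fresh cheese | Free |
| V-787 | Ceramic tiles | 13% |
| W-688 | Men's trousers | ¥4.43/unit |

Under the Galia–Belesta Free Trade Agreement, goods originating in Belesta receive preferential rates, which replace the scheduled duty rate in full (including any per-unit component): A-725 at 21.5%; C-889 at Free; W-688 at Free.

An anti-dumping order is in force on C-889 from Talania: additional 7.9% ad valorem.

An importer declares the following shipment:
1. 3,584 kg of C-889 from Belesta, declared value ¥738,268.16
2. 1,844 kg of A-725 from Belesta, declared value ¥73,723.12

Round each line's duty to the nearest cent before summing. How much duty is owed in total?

¥15,850.47

Line 1 (C-889, Belesta, 3,584 kg, ¥738,268.16):
Base rate for C-889 is ¥0.34/kg.
Origin Belesta qualifies under the Galia–Belesta agreement and C-889 is covered: preferential rate Free applies instead.
The additional-duty order on C-889 targets Talania, not Belesta; it does not apply.
Duty = ¥738,268.16 × 0% = ¥0.00.
Line 2 (A-725, Belesta, 1,844 kg, ¥73,723.12):
Base rate for A-725 is 27.5%.
Origin Belesta qualifies under the Galia–Belesta agreement and A-725 is covered: preferential rate 21.5% applies instead.
Duty = ¥73,723.12 × 21.5% = ¥15,850.47.
Total = ¥0.00 + ¥15,850.47 = ¥15,850.47.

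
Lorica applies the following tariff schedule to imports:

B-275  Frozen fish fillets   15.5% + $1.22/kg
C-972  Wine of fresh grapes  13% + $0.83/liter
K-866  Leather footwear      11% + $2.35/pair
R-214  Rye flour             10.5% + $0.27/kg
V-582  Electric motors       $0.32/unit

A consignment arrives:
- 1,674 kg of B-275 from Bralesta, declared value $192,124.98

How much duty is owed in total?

Line 1 (B-275, Bralesta, 1,674 kg, $192,124.98):
Base rate for B-275 is 15.5% + $1.22/kg.
Duty = $192,124.98 × 15.5% + 1,674 × $1.22 = $31,821.65.

$31,821.65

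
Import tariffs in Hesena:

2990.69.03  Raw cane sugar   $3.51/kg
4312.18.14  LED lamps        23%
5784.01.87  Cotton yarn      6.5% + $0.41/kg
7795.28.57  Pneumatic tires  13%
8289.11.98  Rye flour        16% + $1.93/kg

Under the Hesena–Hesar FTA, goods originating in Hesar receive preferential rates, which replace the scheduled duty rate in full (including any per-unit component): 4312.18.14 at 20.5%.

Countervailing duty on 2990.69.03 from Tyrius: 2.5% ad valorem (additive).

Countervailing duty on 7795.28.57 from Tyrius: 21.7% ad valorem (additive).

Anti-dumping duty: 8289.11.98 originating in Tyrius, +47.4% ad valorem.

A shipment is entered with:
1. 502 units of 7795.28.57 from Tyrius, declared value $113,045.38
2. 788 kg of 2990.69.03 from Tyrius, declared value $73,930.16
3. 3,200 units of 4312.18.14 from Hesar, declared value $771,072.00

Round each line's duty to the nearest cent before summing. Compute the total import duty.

$201,910.64

Line 1 (7795.28.57, Tyrius, 502 units, $113,045.38):
Base rate for 7795.28.57 is 13%.
Additional duty on 7795.28.57 from Tyrius: +21.7%. Applied ad valorem rate: 13% + 21.7% = 34.7%.
Duty = $113,045.38 × 34.7% = $39,226.75.
Line 2 (2990.69.03, Tyrius, 788 kg, $73,930.16):
Base rate for 2990.69.03 is $3.51/kg.
Additional duty on 2990.69.03 from Tyrius: +2.5% ad valorem. Applied ad valorem rate = 2.5%.
Duty = $73,930.16 × 2.5% + 788 × $3.51 = $4,614.13.
Line 3 (4312.18.14, Hesar, 3,200 units, $771,072.00):
Base rate for 4312.18.14 is 23%.
Origin Hesar qualifies under the Hesena–Hesar agreement and 4312.18.14 is covered: preferential rate 20.5% applies instead.
Duty = $771,072.00 × 20.5% = $158,069.76.
Total = $39,226.75 + $4,614.13 + $158,069.76 = $201,910.64.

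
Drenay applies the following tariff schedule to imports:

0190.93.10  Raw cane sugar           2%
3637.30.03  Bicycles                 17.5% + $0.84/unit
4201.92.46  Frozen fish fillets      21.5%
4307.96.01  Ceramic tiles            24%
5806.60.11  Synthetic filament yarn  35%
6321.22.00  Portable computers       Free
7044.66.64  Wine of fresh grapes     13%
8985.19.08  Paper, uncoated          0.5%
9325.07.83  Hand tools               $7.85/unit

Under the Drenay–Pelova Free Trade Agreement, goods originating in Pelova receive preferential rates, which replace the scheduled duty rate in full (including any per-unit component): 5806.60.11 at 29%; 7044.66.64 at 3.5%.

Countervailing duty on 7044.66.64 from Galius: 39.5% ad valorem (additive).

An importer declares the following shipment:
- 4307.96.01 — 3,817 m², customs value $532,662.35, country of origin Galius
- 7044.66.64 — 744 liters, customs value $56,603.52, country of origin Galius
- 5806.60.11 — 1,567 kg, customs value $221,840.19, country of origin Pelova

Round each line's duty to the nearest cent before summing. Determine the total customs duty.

Line 1 (4307.96.01, Galius, 3,817 m², $532,662.35):
Base rate for 4307.96.01 is 24%.
Duty = $532,662.35 × 24% = $127,838.96.
Line 2 (7044.66.64, Galius, 744 liters, $56,603.52):
Base rate for 7044.66.64 is 13%.
7044.66.64 has an FTA preferential rate, but origin Galius is not Pelova; base rate stands.
Additional duty on 7044.66.64 from Galius: +39.5%. Applied ad valorem rate: 13% + 39.5% = 52.5%.
Duty = $56,603.52 × 52.5% = $29,716.85.
Line 3 (5806.60.11, Pelova, 1,567 kg, $221,840.19):
Base rate for 5806.60.11 is 35%.
Origin Pelova qualifies under the Drenay–Pelova agreement and 5806.60.11 is covered: preferential rate 29% applies instead.
Duty = $221,840.19 × 29% = $64,333.66.
Total = $127,838.96 + $29,716.85 + $64,333.66 = $221,889.47.

$221,889.47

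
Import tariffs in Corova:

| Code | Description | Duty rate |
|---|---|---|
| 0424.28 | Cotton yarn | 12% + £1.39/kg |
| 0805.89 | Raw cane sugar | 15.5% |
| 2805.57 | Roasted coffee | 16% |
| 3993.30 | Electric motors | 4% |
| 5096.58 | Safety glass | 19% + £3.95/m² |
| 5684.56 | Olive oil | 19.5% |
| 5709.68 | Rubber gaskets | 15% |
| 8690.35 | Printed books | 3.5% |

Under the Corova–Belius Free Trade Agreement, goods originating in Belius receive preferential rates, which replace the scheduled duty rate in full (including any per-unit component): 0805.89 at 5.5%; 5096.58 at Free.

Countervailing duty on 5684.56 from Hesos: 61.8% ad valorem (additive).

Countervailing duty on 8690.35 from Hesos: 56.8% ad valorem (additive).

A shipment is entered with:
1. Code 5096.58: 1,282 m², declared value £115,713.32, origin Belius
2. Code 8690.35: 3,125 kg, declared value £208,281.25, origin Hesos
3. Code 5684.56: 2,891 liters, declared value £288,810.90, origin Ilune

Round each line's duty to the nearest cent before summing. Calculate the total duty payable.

£181,911.72

Line 1 (5096.58, Belius, 1,282 m², £115,713.32):
Base rate for 5096.58 is 19% + £3.95/m².
Origin Belius qualifies under the Corova–Belius agreement and 5096.58 is covered: preferential rate Free applies instead.
Duty = £115,713.32 × 0% = £0.00.
Line 2 (8690.35, Hesos, 3,125 kg, £208,281.25):
Base rate for 8690.35 is 3.5%.
Additional duty on 8690.35 from Hesos: +56.8%. Applied ad valorem rate: 3.5% + 56.8% = 60.3%.
Duty = £208,281.25 × 60.3% = £125,593.59.
Line 3 (5684.56, Ilune, 2,891 liters, £288,810.90):
Base rate for 5684.56 is 19.5%.
The additional-duty order on 5684.56 targets Hesos, not Ilune; it does not apply.
Duty = £288,810.90 × 19.5% = £56,318.13.
Total = £0.00 + £125,593.59 + £56,318.13 = £181,911.72.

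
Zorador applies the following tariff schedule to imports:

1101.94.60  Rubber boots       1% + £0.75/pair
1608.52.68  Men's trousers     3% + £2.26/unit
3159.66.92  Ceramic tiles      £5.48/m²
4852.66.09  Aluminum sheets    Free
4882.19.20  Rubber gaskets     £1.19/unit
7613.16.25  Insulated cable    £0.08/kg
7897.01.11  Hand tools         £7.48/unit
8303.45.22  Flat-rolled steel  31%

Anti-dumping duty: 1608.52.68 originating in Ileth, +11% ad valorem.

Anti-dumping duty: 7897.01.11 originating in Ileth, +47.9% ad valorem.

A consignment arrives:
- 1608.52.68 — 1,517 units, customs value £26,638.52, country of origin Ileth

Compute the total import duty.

£7,157.81

Line 1 (1608.52.68, Ileth, 1,517 units, £26,638.52):
Base rate for 1608.52.68 is 3% + £2.26/unit.
Additional duty on 1608.52.68 from Ileth: +11%. Applied ad valorem rate: 3% + 11% = 14%.
Duty = £26,638.52 × 14% + 1,517 × £2.26 = £7,157.81.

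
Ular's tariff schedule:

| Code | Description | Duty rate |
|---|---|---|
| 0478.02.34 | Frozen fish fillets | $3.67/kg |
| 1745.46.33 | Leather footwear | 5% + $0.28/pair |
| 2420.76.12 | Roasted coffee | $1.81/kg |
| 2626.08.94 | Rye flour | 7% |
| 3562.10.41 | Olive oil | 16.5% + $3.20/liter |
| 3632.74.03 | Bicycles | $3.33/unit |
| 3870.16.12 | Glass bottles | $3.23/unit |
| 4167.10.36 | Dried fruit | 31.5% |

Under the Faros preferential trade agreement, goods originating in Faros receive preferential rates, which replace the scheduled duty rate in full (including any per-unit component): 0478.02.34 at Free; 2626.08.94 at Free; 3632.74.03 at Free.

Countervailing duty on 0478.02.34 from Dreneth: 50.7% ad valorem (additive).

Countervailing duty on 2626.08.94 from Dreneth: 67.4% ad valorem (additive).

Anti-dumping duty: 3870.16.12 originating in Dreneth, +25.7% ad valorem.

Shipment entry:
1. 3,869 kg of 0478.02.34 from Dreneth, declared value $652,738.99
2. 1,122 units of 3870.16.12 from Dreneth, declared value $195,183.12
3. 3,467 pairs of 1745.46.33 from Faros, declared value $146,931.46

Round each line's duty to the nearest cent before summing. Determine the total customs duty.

Line 1 (0478.02.34, Dreneth, 3,869 kg, $652,738.99):
Base rate for 0478.02.34 is $3.67/kg.
0478.02.34 has an FTA preferential rate, but origin Dreneth is not Faros; base rate stands.
Additional duty on 0478.02.34 from Dreneth: +50.7% ad valorem. Applied ad valorem rate = 50.7%.
Duty = $652,738.99 × 50.7% + 3,869 × $3.67 = $345,137.90.
Line 2 (3870.16.12, Dreneth, 1,122 units, $195,183.12):
Base rate for 3870.16.12 is $3.23/unit.
Additional duty on 3870.16.12 from Dreneth: +25.7% ad valorem. Applied ad valorem rate = 25.7%.
Duty = $195,183.12 × 25.7% + 1,122 × $3.23 = $53,786.12.
Line 3 (1745.46.33, Faros, 3,467 pairs, $146,931.46):
Base rate for 1745.46.33 is 5% + $0.28/pair.
Origin Faros is the FTA partner but 1745.46.33 is not on the preference list; base rate stands.
Duty = $146,931.46 × 5% + 3,467 × $0.28 = $8,317.33.
Total = $345,137.90 + $53,786.12 + $8,317.33 = $407,241.35.

$407,241.35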